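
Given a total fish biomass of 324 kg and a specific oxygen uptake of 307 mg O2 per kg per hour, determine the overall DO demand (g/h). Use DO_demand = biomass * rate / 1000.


Total O2 consumption (mg/h) = 324 kg * 307 mg/(kg*h) = 99468 mg/h
Convert to g/h: 99468 / 1000 = 99.468 g/h

99.468 g/h


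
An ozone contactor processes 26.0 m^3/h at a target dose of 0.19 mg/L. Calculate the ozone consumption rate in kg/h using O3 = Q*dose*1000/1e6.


O3 demand (mg/h) = Q * dose * 1000 = 26.0 * 0.19 * 1000 = 4940 mg/h
Convert mg to kg: 4940 / 1e6 = 0.00494 kg/h

0.00494 kg/h


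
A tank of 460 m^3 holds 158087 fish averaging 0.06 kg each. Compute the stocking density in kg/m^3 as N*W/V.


Total biomass = 158087 fish * 0.06 kg = 9485.22 kg
Density = total biomass / volume = 9485.22 / 460 = 20.62 kg/m^3

20.62 kg/m^3


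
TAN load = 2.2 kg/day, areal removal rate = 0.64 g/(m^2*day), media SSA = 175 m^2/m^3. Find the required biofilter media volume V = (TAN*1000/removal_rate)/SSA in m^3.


A = 2.2*1000 / 0.64 = 3437.5 m^2
V = 3437.5 / 175 = 19.6429

19.6429 m^3


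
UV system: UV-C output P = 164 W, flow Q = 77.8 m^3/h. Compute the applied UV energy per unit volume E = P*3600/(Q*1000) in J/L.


Energy delivered per hour = 164 W * 3600 s = 590400 J/h
Volume treated per hour = 77.8 m^3/h * 1000 = 77800 L/h
dose = 590400 / 77800 = 7.58869 J/L

7.58869 J/L


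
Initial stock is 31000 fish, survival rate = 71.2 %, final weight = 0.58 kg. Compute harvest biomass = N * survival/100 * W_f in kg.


Survivors = 31000 * 71.2/100 = 22072 fish
Harvest biomass = survivors * W_f = 22072 * 0.58 = 12801.76 kg

12801.76 kg


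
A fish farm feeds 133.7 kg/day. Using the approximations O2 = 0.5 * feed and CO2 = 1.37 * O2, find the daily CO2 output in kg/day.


O2 = 133.7 * 0.5 = 66.85
CO2 = 66.85 * 1.37 = 91.5845

91.5845 kg/day


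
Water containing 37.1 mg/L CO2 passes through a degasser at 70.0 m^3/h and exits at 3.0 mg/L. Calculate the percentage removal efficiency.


CO2_out / CO2_in = 3.0 / 37.1 = 0.080862534
Fraction remaining = 0.080862534
efficiency = (1 - 0.080862534) * 100 = 91.9137 %

91.9137 %


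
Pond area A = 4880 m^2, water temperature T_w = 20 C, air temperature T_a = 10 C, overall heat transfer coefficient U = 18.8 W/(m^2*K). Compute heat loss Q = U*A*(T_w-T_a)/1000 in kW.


Temperature difference dT = 20 - 10 = 10 K
Heat loss (W) = U * A * dT = 18.8 * 4880 * 10 = 917440 W
Convert to kW: 917440 / 1000 = 917.44 kW

917.44 kW


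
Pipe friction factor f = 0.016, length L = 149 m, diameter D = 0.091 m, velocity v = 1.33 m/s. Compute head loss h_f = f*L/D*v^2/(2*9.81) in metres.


v^2 = 1.33^2 = 1.7689 m^2/s^2
L/D = 149/0.091 = 1637.3626
h_f = f*(L/D)*v^2/(2g) = 0.016 * 1637.3626 * 1.7689 / 19.62 = 2.36194 m

2.36194 m


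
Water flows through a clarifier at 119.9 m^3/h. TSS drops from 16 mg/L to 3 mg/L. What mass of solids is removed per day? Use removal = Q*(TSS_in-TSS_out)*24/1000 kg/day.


Concentration drop: TSS_in - TSS_out = 16 - 3 = 13 mg/L
Hourly solids removed = Q * dTSS = 119.9 m^3/h * 13 mg/L = 1558.7 g/h  (m^3/h * mg/L = g/h)
Daily solids removed = 1558.7 * 24 = 37408.8 g/day
Convert g to kg: 37408.8 / 1000 = 37.4088 kg/day

37.4088 kg/day


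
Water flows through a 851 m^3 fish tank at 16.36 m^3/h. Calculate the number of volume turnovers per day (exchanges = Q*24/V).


Daily flow volume = 16.36 m^3/h * 24 h = 392.64 m^3/day
Exchanges = daily flow / tank volume = 392.64 / 851 = 0.461387 exchanges/day

0.461387 exchanges/day


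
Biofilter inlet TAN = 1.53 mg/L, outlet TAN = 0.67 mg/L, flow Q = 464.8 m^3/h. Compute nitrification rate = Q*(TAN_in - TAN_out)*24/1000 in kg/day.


Concentration drop: TAN_in - TAN_out = 1.53 - 0.67 = 0.86 mg/L
Hourly TAN removed = Q * dTAN = 464.8 m^3/h * 0.86 mg/L = 399.728 g/h  (m^3/h * mg/L = g/h)
Daily TAN removed = 399.728 * 24 = 9593.472 g/day
Convert to kg/day: 9593.472 / 1000 = 9.593472 kg/day

9.593472 kg/day


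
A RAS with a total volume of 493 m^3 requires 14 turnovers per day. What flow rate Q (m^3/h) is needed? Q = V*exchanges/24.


Daily recirculation volume = 493 m^3 * 14 = 6902 m^3/day
Flow rate Q = daily volume / 24 h = 6902 / 24 = 287.583 m^3/h

287.583 m^3/h


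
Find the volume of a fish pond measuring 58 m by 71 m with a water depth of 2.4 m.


Base area = L * W = 58 * 71 = 4118 m^2
Volume = area * depth = 4118 * 2.4 = 9883.2 m^3

9883.2 m^3


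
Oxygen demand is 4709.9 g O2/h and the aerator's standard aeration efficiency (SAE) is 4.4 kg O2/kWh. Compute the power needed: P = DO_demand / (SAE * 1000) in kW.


SAE in g O2/kWh = 4.4 * 1000 = 4400 g/kWh
P = DO_demand / SAE_g = 4709.9 / 4400 = 1.07043 kW

1.07043 kW


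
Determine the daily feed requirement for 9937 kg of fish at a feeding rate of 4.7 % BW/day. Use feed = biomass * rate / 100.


Feeding rate fraction = 4.7% / 100 = 0.047
Daily feed = 9937 kg * 0.047 = 467.039 kg/day

467.039 kg/day


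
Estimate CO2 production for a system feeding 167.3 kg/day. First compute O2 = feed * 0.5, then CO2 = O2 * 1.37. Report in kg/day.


O2 = 167.3 * 0.5 = 83.65
CO2 = 83.65 * 1.37 = 114.6005

114.6005 kg/day


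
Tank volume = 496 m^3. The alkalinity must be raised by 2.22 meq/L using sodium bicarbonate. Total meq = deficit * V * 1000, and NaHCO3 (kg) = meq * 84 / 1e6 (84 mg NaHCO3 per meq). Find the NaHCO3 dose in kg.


Tank volume in L = 496 m^3 * 1000 = 496000 L
Total meq required = 2.22 meq/L * 496000 L = 1101120 meq
NaHCO3 mass = 1101120 meq * 84 mg/meq / 1e6 = 92.4941 kg

92.4941 kg


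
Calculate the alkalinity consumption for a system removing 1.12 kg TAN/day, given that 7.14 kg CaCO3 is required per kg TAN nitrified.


Alkalinity factor: 7.14 kg CaCO3 consumed per kg TAN nitrified
alk = 1.12 kg TAN * 7.14 = 7.9968 kg CaCO3/day

7.9968 kg CaCO3/day


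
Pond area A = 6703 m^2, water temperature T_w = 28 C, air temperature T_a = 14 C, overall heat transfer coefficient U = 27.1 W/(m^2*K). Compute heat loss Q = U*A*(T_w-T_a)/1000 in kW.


Temperature difference dT = 28 - 14 = 14 K
Heat loss (W) = U * A * dT = 27.1 * 6703 * 14 = 2543118.2 W
Convert to kW: 2543118.2 / 1000 = 2543.1182 kW

2543.1182 kW


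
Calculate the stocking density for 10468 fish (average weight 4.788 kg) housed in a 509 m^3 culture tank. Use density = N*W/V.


Total biomass = 10468 fish * 4.788 kg = 50120.784 kg
Density = total biomass / volume = 50120.784 / 509 = 98.4691 kg/m^3

98.4691 kg/m^3


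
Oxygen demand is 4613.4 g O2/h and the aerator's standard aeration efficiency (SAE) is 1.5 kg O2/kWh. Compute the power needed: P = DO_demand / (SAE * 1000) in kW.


SAE in g O2/kWh = 1.5 * 1000 = 1500 g/kWh
P = DO_demand / SAE_g = 4613.4 / 1500 = 3.0756 kW

3.0756 kW


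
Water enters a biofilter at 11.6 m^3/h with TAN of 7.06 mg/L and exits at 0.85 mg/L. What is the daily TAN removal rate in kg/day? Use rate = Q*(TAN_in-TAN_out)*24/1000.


Concentration drop: TAN_in - TAN_out = 7.06 - 0.85 = 6.21 mg/L
Hourly TAN removed = Q * dTAN = 11.6 m^3/h * 6.21 mg/L = 72.036 g/h  (m^3/h * mg/L = g/h)
Daily TAN removed = 72.036 * 24 = 1728.864 g/day
Convert to kg/day: 1728.864 / 1000 = 1.728864 kg/day

1.728864 kg/day


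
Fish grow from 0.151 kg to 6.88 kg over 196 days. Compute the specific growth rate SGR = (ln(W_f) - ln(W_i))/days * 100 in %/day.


ln(W_f) = ln(6.88) = 1.9286187
ln(W_i) = ln(0.151) = -1.8904754
ln(W_f) - ln(W_i) = 1.9286187 - -1.8904754 = 3.8190941
SGR = 3.8190941 / 196 * 100 = 1.94852 %/day

1.94852 %/day


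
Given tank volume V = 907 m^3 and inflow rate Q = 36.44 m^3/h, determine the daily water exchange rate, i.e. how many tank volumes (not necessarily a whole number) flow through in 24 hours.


Daily flow volume = 36.44 m^3/h * 24 h = 874.56 m^3/day
Exchanges = daily flow / tank volume = 874.56 / 907 = 0.964234 exchanges/day

0.964234 exchanges/day


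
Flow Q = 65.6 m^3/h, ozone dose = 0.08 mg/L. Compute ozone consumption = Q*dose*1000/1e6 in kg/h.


O3 demand (mg/h) = Q * dose * 1000 = 65.6 * 0.08 * 1000 = 5248 mg/h
Convert mg to kg: 5248 / 1e6 = 0.005248 kg/h

0.005248 kg/h


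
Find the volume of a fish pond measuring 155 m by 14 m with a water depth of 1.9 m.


Base area = L * W = 155 * 14 = 2170 m^2
Volume = area * depth = 2170 * 1.9 = 4123 m^3

4123 m^3


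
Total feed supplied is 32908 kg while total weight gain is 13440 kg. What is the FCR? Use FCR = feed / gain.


FCR = feed consumed / weight gained
FCR = 32908 kg / 13440 kg = 2.44851

2.44851


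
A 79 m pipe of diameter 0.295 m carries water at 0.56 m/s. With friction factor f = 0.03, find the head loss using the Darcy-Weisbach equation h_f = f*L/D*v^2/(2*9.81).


v^2 = 0.56^2 = 0.3136 m^2/s^2
L/D = 79/0.295 = 267.79661
h_f = f*(L/D)*v^2/(2g) = 0.03 * 267.79661 * 0.3136 / 19.62 = 0.128411 m

0.128411 m


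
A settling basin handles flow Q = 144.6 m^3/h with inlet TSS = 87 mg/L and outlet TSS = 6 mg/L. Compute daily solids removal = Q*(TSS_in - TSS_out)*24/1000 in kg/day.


Concentration drop: TSS_in - TSS_out = 87 - 6 = 81 mg/L
Hourly solids removed = Q * dTSS = 144.6 m^3/h * 81 mg/L = 11712.6 g/h  (m^3/h * mg/L = g/h)
Daily solids removed = 11712.6 * 24 = 281102.4 g/day
Convert g to kg: 281102.4 / 1000 = 281.1024 kg/day

281.1024 kg/day


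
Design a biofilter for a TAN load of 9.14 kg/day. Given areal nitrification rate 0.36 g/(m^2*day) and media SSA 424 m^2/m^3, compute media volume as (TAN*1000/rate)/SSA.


A = 9.14*1000 / 0.36 = 25388.889 m^2
V = 25388.889 / 424 = 59.8795

59.8795 m^3


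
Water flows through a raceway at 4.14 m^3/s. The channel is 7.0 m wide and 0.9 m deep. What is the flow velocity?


Cross-sectional area = W * d = 7.0 * 0.9 = 6.3 m^2
Velocity = Q / A = 4.14 / 6.3 = 0.657143 m/s

0.657143 m/s


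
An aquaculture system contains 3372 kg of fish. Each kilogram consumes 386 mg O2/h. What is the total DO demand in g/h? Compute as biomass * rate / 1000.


Total O2 consumption (mg/h) = 3372 kg * 386 mg/(kg*h) = 1301592 mg/h
Convert to g/h: 1301592 / 1000 = 1301.592 g/h

1301.592 g/h


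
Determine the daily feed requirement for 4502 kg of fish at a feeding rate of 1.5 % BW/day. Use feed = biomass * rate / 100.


Feeding rate fraction = 1.5% / 100 = 0.015
Daily feed = 4502 kg * 0.015 = 67.53 kg/day

67.53 kg/day


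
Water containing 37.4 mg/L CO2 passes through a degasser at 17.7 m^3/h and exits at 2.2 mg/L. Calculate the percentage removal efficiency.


CO2_out / CO2_in = 2.2 / 37.4 = 0.058823529
Fraction remaining = 0.058823529
efficiency = (1 - 0.058823529) * 100 = 94.1176 %

94.1176 %


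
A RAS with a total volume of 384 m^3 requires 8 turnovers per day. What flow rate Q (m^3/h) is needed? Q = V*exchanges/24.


Daily recirculation volume = 384 m^3 * 8 = 3072 m^3/day
Flow rate Q = daily volume / 24 h = 3072 / 24 = 128 m^3/h

128 m^3/h


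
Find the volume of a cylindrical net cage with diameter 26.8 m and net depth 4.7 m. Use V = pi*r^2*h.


r = d/2 = 26.8/2 = 13.4 m
Base area = pi*r^2 = pi*13.4^2 = 564.10438 m^2
Volume = 564.10438 * 4.7 = 2651.29 m^3

2651.29 m^3


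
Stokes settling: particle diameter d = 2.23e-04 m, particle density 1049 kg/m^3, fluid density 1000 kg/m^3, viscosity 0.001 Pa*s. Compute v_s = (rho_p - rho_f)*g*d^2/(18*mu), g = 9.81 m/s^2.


Density difference: rho_p - rho_f = 1049 - 1000 = 49 kg/m^3
d^2 = (2.23e-04)^2 = 4.9729e-08 m^2
Numerator = (rho_p - rho_f) * g * d^2 = 49 * 9.81 * 4.9729e-08 = 2.3904233e-05
Denominator = 18 * mu = 18 * 0.001 = 0.018
v_s = 2.3904233e-05 / 0.018 = 0.00132801 m/s
Check: Re = rho_f * v_s * d / mu = 1000 * 0.00132801 * 2.23e-04 / 0.001 = 0.296 < 1, so Stokes' law applies.

0.00132801 m/s


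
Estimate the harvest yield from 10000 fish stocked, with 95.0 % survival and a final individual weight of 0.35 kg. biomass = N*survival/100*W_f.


Survivors = 10000 * 95.0/100 = 9500 fish
Harvest biomass = survivors * W_f = 9500 * 0.35 = 3325 kg

3325 kg


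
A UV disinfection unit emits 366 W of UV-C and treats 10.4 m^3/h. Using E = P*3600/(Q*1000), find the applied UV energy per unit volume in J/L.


Energy delivered per hour = 366 W * 3600 s = 1317600 J/h
Volume treated per hour = 10.4 m^3/h * 1000 = 10400 L/h
dose = 1317600 / 10400 = 126.692 J/L

126.692 J/L


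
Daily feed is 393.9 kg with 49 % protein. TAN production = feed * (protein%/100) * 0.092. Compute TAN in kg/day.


Protein in feed = 393.9 * 49/100 = 193.011 kg/day
TAN = protein * 0.092 = 193.011 * 0.092 = 17.757012 kg/day

17.757012 kg/day


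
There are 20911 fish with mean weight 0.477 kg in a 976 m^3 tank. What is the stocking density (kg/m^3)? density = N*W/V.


Total biomass = 20911 fish * 0.477 kg = 9974.547 kg
Density = total biomass / volume = 9974.547 / 976 = 10.2198 kg/m^3

10.2198 kg/m^3


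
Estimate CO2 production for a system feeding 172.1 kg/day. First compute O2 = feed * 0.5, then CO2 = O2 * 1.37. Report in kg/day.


O2 = 172.1 * 0.5 = 86.05
CO2 = 86.05 * 1.37 = 117.8885

117.8885 kg/day


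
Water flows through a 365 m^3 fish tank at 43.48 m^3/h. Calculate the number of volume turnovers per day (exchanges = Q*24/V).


Daily flow volume = 43.48 m^3/h * 24 h = 1043.52 m^3/day
Exchanges = daily flow / tank volume = 1043.52 / 365 = 2.85896 exchanges/day

2.85896 exchanges/day


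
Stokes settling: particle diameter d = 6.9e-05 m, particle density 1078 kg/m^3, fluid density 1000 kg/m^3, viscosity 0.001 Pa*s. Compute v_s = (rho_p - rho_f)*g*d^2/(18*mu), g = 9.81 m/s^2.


Density difference: rho_p - rho_f = 1078 - 1000 = 78 kg/m^3
d^2 = (6.9e-05)^2 = 4.761e-09 m^2
Numerator = (rho_p - rho_f) * g * d^2 = 78 * 9.81 * 4.761e-09 = 3.643022e-06
Denominator = 18 * mu = 18 * 0.001 = 0.018
v_s = 3.643022e-06 / 0.018 = 2.0239e-04 m/s
Check: Re = rho_f * v_s * d / mu = 1000 * 2.0239e-04 * 6.9e-05 / 0.001 = 0.014 < 1, so Stokes' law applies.

2.0239e-04 m/s


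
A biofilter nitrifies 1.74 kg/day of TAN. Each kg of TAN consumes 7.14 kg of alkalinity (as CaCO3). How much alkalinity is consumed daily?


Alkalinity factor: 7.14 kg CaCO3 consumed per kg TAN nitrified
alk = 1.74 kg TAN * 7.14 = 12.4236 kg CaCO3/day

12.4236 kg CaCO3/day


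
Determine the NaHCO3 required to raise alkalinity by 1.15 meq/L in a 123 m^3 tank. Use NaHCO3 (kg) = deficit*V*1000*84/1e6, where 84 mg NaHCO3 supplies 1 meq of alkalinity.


Tank volume in L = 123 m^3 * 1000 = 123000 L
Total meq required = 1.15 meq/L * 123000 L = 141450 meq
NaHCO3 mass = 141450 meq * 84 mg/meq / 1e6 = 11.8818 kg

11.8818 kg


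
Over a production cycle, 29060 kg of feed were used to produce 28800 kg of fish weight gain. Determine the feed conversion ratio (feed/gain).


FCR = feed consumed / weight gained
FCR = 29060 kg / 28800 kg = 1.00903

1.00903


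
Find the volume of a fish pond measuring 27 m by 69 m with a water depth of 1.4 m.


Base area = L * W = 27 * 69 = 1863 m^2
Volume = area * depth = 1863 * 1.4 = 2608.2 m^3

2608.2 m^3


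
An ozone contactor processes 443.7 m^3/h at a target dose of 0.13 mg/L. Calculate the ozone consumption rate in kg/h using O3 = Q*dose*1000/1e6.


O3 demand (mg/h) = Q * dose * 1000 = 443.7 * 0.13 * 1000 = 57681 mg/h
Convert mg to kg: 57681 / 1e6 = 0.057681 kg/h

0.057681 kg/h


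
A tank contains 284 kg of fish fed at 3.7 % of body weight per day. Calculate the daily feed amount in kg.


Feeding rate fraction = 3.7% / 100 = 0.037
Daily feed = 284 kg * 0.037 = 10.508 kg/day

10.508 kg/day


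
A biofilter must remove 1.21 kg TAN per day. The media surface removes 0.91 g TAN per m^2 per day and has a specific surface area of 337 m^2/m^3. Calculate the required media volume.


A = 1.21*1000 / 0.91 = 1329.6703 m^2
V = 1329.6703 / 337 = 3.94561

3.94561 m^3


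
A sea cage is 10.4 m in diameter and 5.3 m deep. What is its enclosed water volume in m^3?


r = d/2 = 10.4/2 = 5.2 m
Base area = pi*r^2 = pi*5.2^2 = 84.948665 m^2
Volume = 84.948665 * 5.3 = 450.228 m^3

450.228 m^3


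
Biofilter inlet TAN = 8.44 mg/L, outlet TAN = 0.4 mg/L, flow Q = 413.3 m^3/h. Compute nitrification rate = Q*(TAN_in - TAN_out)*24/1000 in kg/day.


Concentration drop: TAN_in - TAN_out = 8.44 - 0.4 = 8.04 mg/L
Hourly TAN removed = Q * dTAN = 413.3 m^3/h * 8.04 mg/L = 3322.932 g/h  (m^3/h * mg/L = g/h)
Daily TAN removed = 3322.932 * 24 = 79750.368 g/day
Convert to kg/day: 79750.368 / 1000 = 79.750368 kg/day

79.750368 kg/day


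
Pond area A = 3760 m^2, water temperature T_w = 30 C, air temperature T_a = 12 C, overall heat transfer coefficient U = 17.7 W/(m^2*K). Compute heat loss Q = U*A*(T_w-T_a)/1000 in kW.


Temperature difference dT = 30 - 12 = 18 K
Heat loss (W) = U * A * dT = 17.7 * 3760 * 18 = 1197936 W
Convert to kW: 1197936 / 1000 = 1197.936 kW

1197.936 kW


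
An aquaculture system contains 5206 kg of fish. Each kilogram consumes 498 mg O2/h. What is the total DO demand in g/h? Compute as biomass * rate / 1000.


Total O2 consumption (mg/h) = 5206 kg * 498 mg/(kg*h) = 2592588 mg/h
Convert to g/h: 2592588 / 1000 = 2592.588 g/h

2592.588 g/h


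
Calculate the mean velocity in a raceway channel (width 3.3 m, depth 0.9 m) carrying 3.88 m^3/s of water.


Cross-sectional area = W * d = 3.3 * 0.9 = 2.97 m^2
Velocity = Q / A = 3.88 / 2.97 = 1.3064 m/s

1.3064 m/s


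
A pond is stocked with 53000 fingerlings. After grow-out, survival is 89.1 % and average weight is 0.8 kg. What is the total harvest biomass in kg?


Survivors = 53000 * 89.1/100 = 47223 fish
Harvest biomass = survivors * W_f = 47223 * 0.8 = 37778.4 kg

37778.4 kg


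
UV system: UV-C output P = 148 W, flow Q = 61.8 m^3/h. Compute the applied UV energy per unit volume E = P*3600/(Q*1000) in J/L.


Energy delivered per hour = 148 W * 3600 s = 532800 J/h
Volume treated per hour = 61.8 m^3/h * 1000 = 61800 L/h
dose = 532800 / 61800 = 8.62136 J/L

8.62136 J/L


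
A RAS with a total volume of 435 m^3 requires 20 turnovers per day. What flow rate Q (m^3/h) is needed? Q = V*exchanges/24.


Daily recirculation volume = 435 m^3 * 20 = 8700 m^3/day
Flow rate Q = daily volume / 24 h = 8700 / 24 = 362.5 m^3/h

362.5 m^3/h


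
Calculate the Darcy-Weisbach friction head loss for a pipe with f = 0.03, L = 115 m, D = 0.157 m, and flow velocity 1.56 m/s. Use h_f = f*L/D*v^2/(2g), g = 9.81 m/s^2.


v^2 = 1.56^2 = 2.4336 m^2/s^2
L/D = 115/0.157 = 732.48408
h_f = f*(L/D)*v^2/(2g) = 0.03 * 732.48408 * 2.4336 / 19.62 = 2.72565 m

2.72565 m


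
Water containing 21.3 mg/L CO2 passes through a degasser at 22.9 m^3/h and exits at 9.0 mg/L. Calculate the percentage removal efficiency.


CO2_out / CO2_in = 9.0 / 21.3 = 0.42253521
Fraction remaining = 0.42253521
efficiency = (1 - 0.42253521) * 100 = 57.7465 %

57.7465 %


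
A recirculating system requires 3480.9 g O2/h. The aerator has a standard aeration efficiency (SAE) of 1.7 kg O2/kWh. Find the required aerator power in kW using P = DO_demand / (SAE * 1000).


SAE in g O2/kWh = 1.7 * 1000 = 1700 g/kWh
P = DO_demand / SAE_g = 3480.9 / 1700 = 2.04759 kW

2.04759 kW


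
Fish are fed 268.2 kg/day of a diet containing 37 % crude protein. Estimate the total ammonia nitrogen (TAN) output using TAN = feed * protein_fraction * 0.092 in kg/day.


Protein in feed = 268.2 * 37/100 = 99.234 kg/day
TAN = protein * 0.092 = 99.234 * 0.092 = 9.129528 kg/day

9.129528 kg/day


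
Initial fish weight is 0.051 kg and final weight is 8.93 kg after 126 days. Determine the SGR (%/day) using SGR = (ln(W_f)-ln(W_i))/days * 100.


ln(W_f) = ln(8.93) = 2.1894164
ln(W_i) = ln(0.051) = -2.9759296
ln(W_f) - ln(W_i) = 2.1894164 - -2.9759296 = 5.165346
SGR = 5.165346 / 126 * 100 = 4.09948 %/day

4.09948 %/day


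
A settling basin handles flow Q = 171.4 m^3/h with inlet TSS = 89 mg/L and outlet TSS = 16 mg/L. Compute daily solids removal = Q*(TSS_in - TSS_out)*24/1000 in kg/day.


Concentration drop: TSS_in - TSS_out = 89 - 16 = 73 mg/L
Hourly solids removed = Q * dTSS = 171.4 m^3/h * 73 mg/L = 12512.2 g/h  (m^3/h * mg/L = g/h)
Daily solids removed = 12512.2 * 24 = 300292.8 g/day
Convert g to kg: 300292.8 / 1000 = 300.2928 kg/day

300.2928 kg/day


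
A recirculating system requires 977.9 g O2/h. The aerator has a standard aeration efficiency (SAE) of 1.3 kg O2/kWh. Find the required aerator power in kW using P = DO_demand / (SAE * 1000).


SAE in g O2/kWh = 1.3 * 1000 = 1300 g/kWh
P = DO_demand / SAE_g = 977.9 / 1300 = 0.752231 kW

0.752231 kW


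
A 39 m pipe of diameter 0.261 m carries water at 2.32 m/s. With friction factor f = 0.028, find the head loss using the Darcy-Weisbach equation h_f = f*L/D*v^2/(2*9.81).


v^2 = 2.32^2 = 5.3824 m^2/s^2
L/D = 39/0.261 = 149.42529
h_f = f*(L/D)*v^2/(2g) = 0.028 * 149.42529 * 5.3824 / 19.62 = 1.14778 m

1.14778 m


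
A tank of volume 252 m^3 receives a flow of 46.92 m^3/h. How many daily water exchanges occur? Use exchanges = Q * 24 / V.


Daily flow volume = 46.92 m^3/h * 24 h = 1126.08 m^3/day
Exchanges = daily flow / tank volume = 1126.08 / 252 = 4.46857 exchanges/day

4.46857 exchanges/day


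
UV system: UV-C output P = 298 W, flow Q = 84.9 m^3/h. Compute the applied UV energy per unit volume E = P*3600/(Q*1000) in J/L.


Energy delivered per hour = 298 W * 3600 s = 1072800 J/h
Volume treated per hour = 84.9 m^3/h * 1000 = 84900 L/h
dose = 1072800 / 84900 = 12.636 J/L

12.636 J/L


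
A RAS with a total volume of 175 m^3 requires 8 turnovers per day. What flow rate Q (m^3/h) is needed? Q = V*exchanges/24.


Daily recirculation volume = 175 m^3 * 8 = 1400 m^3/day
Flow rate Q = daily volume / 24 h = 1400 / 24 = 58.3333 m^3/h

58.3333 m^3/h


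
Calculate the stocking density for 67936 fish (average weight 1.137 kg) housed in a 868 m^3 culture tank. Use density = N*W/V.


Total biomass = 67936 fish * 1.137 kg = 77243.232 kg
Density = total biomass / volume = 77243.232 / 868 = 88.9899 kg/m^3

88.9899 kg/m^3


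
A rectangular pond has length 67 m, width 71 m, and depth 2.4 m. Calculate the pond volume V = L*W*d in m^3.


Base area = L * W = 67 * 71 = 4757 m^2
Volume = area * depth = 4757 * 2.4 = 11416.8 m^3

11416.8 m^3


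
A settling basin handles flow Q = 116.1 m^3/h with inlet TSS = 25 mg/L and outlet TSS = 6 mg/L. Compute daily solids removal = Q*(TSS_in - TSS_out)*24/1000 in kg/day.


Concentration drop: TSS_in - TSS_out = 25 - 6 = 19 mg/L
Hourly solids removed = Q * dTSS = 116.1 m^3/h * 19 mg/L = 2205.9 g/h  (m^3/h * mg/L = g/h)
Daily solids removed = 2205.9 * 24 = 52941.6 g/day
Convert g to kg: 52941.6 / 1000 = 52.9416 kg/day

52.9416 kg/day


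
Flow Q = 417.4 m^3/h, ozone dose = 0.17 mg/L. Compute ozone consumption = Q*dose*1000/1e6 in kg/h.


O3 demand (mg/h) = Q * dose * 1000 = 417.4 * 0.17 * 1000 = 70958 mg/h
Convert mg to kg: 70958 / 1e6 = 0.070958 kg/h

0.070958 kg/h


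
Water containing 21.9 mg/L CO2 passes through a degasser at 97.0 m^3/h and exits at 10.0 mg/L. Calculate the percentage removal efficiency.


CO2_out / CO2_in = 10.0 / 21.9 = 0.456621
Fraction remaining = 0.456621
efficiency = (1 - 0.456621) * 100 = 54.3379 %

54.3379 %


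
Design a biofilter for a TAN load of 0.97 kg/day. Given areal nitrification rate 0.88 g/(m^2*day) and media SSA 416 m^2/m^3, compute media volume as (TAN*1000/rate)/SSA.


A = 0.97*1000 / 0.88 = 1102.2727 m^2
V = 1102.2727 / 416 = 2.64969

2.64969 m^3


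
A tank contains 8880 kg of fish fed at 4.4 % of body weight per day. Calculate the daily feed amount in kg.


Feeding rate fraction = 4.4% / 100 = 0.044
Daily feed = 8880 kg * 0.044 = 390.72 kg/day

390.72 kg/day


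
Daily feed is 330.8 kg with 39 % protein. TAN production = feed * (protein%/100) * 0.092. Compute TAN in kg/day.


Protein in feed = 330.8 * 39/100 = 129.012 kg/day
TAN = protein * 0.092 = 129.012 * 0.092 = 11.869104 kg/day

11.869104 kg/day


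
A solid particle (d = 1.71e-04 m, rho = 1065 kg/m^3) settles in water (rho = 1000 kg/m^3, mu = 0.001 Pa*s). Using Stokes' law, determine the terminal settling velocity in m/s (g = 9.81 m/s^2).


Density difference: rho_p - rho_f = 1065 - 1000 = 65 kg/m^3
d^2 = (1.71e-04)^2 = 2.9241e-08 m^2
Numerator = (rho_p - rho_f) * g * d^2 = 65 * 9.81 * 2.9241e-08 = 1.8645524e-05
Denominator = 18 * mu = 18 * 0.001 = 0.018
v_s = 1.8645524e-05 / 0.018 = 0.00103586 m/s
Check: Re = rho_f * v_s * d / mu = 1000 * 0.00103586 * 1.71e-04 / 0.001 = 0.177 < 1, so Stokes' law applies.

0.00103586 m/s


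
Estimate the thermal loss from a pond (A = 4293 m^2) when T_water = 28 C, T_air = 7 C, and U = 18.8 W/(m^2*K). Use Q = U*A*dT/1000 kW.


Temperature difference dT = 28 - 7 = 21 K
Heat loss (W) = U * A * dT = 18.8 * 4293 * 21 = 1694876.4 W
Convert to kW: 1694876.4 / 1000 = 1694.8764 kW

1694.8764 kW


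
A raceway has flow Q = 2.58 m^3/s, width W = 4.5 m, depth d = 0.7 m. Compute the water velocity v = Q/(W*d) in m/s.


Cross-sectional area = W * d = 4.5 * 0.7 = 3.15 m^2
Velocity = Q / A = 2.58 / 3.15 = 0.819048 m/s

0.819048 m/s


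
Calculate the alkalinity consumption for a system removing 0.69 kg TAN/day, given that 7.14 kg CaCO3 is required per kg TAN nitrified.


Alkalinity factor: 7.14 kg CaCO3 consumed per kg TAN nitrified
alk = 0.69 kg TAN * 7.14 = 4.9266 kg CaCO3/day

4.9266 kg CaCO3/day


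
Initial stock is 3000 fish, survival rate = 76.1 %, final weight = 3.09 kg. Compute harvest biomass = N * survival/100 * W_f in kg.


Survivors = 3000 * 76.1/100 = 2283 fish
Harvest biomass = survivors * W_f = 2283 * 3.09 = 7054.47 kg

7054.47 kg


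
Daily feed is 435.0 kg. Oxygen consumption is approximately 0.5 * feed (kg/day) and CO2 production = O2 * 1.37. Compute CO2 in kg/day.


O2 = 435.0 * 0.5 = 217.5
CO2 = 217.5 * 1.37 = 297.975

297.975 kg/day


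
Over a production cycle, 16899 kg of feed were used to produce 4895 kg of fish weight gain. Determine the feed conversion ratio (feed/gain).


FCR = feed consumed / weight gained
FCR = 16899 kg / 4895 kg = 3.4523

3.4523


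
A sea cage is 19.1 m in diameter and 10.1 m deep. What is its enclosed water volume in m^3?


r = d/2 = 19.1/2 = 9.55 m
Base area = pi*r^2 = pi*9.55^2 = 286.5211 m^2
Volume = 286.5211 * 10.1 = 2893.86 m^3

2893.86 m^3


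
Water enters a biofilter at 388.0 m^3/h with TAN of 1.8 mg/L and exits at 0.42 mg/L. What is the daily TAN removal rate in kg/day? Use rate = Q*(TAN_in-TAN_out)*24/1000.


Concentration drop: TAN_in - TAN_out = 1.8 - 0.42 = 1.38 mg/L
Hourly TAN removed = Q * dTAN = 388.0 m^3/h * 1.38 mg/L = 535.44 g/h  (m^3/h * mg/L = g/h)
Daily TAN removed = 535.44 * 24 = 12850.56 g/day
Convert to kg/day: 12850.56 / 1000 = 12.85056 kg/day

12.85056 kg/day


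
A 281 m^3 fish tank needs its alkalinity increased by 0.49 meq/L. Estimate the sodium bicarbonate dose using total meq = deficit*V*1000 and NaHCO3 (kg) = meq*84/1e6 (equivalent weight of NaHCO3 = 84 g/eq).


Tank volume in L = 281 m^3 * 1000 = 281000 L
Total meq required = 0.49 meq/L * 281000 L = 137690 meq
NaHCO3 mass = 137690 meq * 84 mg/meq / 1e6 = 11.566 kg

11.566 kg


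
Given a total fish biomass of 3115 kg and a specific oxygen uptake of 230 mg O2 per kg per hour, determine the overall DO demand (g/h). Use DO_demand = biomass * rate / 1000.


Total O2 consumption (mg/h) = 3115 kg * 230 mg/(kg*h) = 716450 mg/h
Convert to g/h: 716450 / 1000 = 716.45 g/h

716.45 g/h


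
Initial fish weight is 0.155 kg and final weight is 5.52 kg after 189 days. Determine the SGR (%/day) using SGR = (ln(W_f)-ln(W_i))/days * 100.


ln(W_f) = ln(5.52) = 1.7083779
ln(W_i) = ln(0.155) = -1.8643302
ln(W_f) - ln(W_i) = 1.7083779 - -1.8643302 = 3.5727081
SGR = 3.5727081 / 189 * 100 = 1.89032 %/day

1.89032 %/day


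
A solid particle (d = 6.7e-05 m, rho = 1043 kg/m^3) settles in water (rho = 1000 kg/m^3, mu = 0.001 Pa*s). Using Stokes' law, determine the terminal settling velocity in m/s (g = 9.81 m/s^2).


Density difference: rho_p - rho_f = 1043 - 1000 = 43 kg/m^3
d^2 = (6.7e-05)^2 = 4.489e-09 m^2
Numerator = (rho_p - rho_f) * g * d^2 = 43 * 9.81 * 4.489e-09 = 1.8935949e-06
Denominator = 18 * mu = 18 * 0.001 = 0.018
v_s = 1.8935949e-06 / 0.018 = 1.052e-04 m/s
Check: Re = rho_f * v_s * d / mu = 1000 * 1.052e-04 * 6.7e-05 / 0.001 = 0.00705 < 1, so Stokes' law applies.

1.052e-04 m/s


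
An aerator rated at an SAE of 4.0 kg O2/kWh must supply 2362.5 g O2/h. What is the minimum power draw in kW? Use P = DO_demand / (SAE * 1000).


SAE in g O2/kWh = 4.0 * 1000 = 4000 g/kWh
P = DO_demand / SAE_g = 2362.5 / 4000 = 0.590625 kW

0.590625 kW


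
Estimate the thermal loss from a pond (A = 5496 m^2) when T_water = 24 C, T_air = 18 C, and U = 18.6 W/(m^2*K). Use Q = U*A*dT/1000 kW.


Temperature difference dT = 24 - 18 = 6 K
Heat loss (W) = U * A * dT = 18.6 * 5496 * 6 = 613353.6 W
Convert to kW: 613353.6 / 1000 = 613.3536 kW

613.3536 kW


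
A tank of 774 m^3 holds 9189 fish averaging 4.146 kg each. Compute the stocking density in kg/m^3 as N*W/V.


Total biomass = 9189 fish * 4.146 kg = 38097.594 kg
Density = total biomass / volume = 38097.594 / 774 = 49.2217 kg/m^3

49.2217 kg/m^3


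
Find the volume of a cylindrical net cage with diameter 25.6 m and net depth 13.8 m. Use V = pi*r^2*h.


r = d/2 = 25.6/2 = 12.8 m
Base area = pi*r^2 = pi*12.8^2 = 514.71854 m^2
Volume = 514.71854 * 13.8 = 7103.12 m^3

7103.12 m^3


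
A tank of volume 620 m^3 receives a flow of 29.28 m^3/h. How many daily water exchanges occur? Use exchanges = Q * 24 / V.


Daily flow volume = 29.28 m^3/h * 24 h = 702.72 m^3/day
Exchanges = daily flow / tank volume = 702.72 / 620 = 1.13342 exchanges/day

1.13342 exchanges/day


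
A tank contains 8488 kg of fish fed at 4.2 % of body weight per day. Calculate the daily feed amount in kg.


Feeding rate fraction = 4.2% / 100 = 0.042
Daily feed = 8488 kg * 0.042 = 356.496 kg/day

356.496 kg/day


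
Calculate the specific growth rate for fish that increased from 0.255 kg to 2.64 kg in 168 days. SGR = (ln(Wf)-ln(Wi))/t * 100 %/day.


ln(W_f) = ln(2.64) = 0.97077892
ln(W_i) = ln(0.255) = -1.3664917
ln(W_f) - ln(W_i) = 0.97077892 - -1.3664917 = 2.3372706
SGR = 2.3372706 / 168 * 100 = 1.39123 %/day

1.39123 %/day


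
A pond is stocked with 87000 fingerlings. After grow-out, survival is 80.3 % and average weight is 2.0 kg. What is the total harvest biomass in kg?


Survivors = 87000 * 80.3/100 = 69861 fish
Harvest biomass = survivors * W_f = 69861 * 2.0 = 139722 kg

139722 kg


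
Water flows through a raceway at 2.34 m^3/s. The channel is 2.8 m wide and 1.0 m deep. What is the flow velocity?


Cross-sectional area = W * d = 2.8 * 1.0 = 2.8 m^2
Velocity = Q / A = 2.34 / 2.8 = 0.835714 m/s

0.835714 m/s


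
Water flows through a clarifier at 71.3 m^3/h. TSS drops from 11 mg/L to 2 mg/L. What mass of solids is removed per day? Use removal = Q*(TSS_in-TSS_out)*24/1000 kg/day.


Concentration drop: TSS_in - TSS_out = 11 - 2 = 9 mg/L
Hourly solids removed = Q * dTSS = 71.3 m^3/h * 9 mg/L = 641.7 g/h  (m^3/h * mg/L = g/h)
Daily solids removed = 641.7 * 24 = 15400.8 g/day
Convert g to kg: 15400.8 / 1000 = 15.4008 kg/day

15.4008 kg/day


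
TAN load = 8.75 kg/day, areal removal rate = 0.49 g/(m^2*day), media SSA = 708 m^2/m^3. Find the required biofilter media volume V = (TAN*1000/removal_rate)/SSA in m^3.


A = 8.75*1000 / 0.49 = 17857.143 m^2
V = 17857.143 / 708 = 25.222

25.222 m^3


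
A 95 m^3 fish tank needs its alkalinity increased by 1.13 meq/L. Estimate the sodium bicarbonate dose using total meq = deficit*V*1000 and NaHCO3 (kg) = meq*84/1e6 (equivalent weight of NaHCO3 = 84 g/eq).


Tank volume in L = 95 m^3 * 1000 = 95000 L
Total meq required = 1.13 meq/L * 95000 L = 107350 meq
NaHCO3 mass = 107350 meq * 84 mg/meq / 1e6 = 9.0174 kg

9.0174 kg


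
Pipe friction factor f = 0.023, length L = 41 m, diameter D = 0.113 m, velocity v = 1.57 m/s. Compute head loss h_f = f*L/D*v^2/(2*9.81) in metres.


v^2 = 1.57^2 = 2.4649 m^2/s^2
L/D = 41/0.113 = 362.83186
h_f = f*(L/D)*v^2/(2g) = 0.023 * 362.83186 * 2.4649 / 19.62 = 1.04842 m

1.04842 m


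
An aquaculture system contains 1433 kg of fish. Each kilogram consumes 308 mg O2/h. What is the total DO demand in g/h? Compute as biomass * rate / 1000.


Total O2 consumption (mg/h) = 1433 kg * 308 mg/(kg*h) = 441364 mg/h
Convert to g/h: 441364 / 1000 = 441.364 g/h

441.364 g/h


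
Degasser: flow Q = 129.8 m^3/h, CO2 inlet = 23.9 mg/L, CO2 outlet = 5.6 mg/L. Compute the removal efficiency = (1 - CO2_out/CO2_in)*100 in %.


CO2_out / CO2_in = 5.6 / 23.9 = 0.23430962
Fraction remaining = 0.23430962
efficiency = (1 - 0.23430962) * 100 = 76.569 %

76.569 %


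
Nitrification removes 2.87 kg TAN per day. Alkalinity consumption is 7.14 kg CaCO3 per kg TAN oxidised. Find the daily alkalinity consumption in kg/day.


Alkalinity factor: 7.14 kg CaCO3 consumed per kg TAN nitrified
alk = 2.87 kg TAN * 7.14 = 20.4918 kg CaCO3/day

20.4918 kg CaCO3/day


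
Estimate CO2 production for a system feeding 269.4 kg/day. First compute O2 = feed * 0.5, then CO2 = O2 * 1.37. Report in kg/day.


O2 = 269.4 * 0.5 = 134.7
CO2 = 134.7 * 1.37 = 184.539

184.539 kg/day


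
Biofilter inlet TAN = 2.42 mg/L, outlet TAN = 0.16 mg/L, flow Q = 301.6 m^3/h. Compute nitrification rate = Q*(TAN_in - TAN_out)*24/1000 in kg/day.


Concentration drop: TAN_in - TAN_out = 2.42 - 0.16 = 2.26 mg/L
Hourly TAN removed = Q * dTAN = 301.6 m^3/h * 2.26 mg/L = 681.616 g/h  (m^3/h * mg/L = g/h)
Daily TAN removed = 681.616 * 24 = 16358.784 g/day
Convert to kg/day: 16358.784 / 1000 = 16.358784 kg/day

16.358784 kg/day


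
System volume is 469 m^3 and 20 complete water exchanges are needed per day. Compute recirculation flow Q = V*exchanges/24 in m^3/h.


Daily recirculation volume = 469 m^3 * 20 = 9380 m^3/day
Flow rate Q = daily volume / 24 h = 9380 / 24 = 390.833 m^3/h

390.833 m^3/h


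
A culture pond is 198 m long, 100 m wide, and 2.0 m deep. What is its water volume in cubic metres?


Base area = L * W = 198 * 100 = 19800 m^2
Volume = area * depth = 19800 * 2.0 = 39600 m^3

39600 m^3


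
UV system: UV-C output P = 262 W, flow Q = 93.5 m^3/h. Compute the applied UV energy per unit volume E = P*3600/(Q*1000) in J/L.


Energy delivered per hour = 262 W * 3600 s = 943200 J/h
Volume treated per hour = 93.5 m^3/h * 1000 = 93500 L/h
dose = 943200 / 93500 = 10.0877 J/L

10.0877 J/L


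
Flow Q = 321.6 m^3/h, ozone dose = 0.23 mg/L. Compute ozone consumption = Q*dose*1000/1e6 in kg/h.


O3 demand (mg/h) = Q * dose * 1000 = 321.6 * 0.23 * 1000 = 73968 mg/h
Convert mg to kg: 73968 / 1e6 = 0.073968 kg/h

0.073968 kg/h


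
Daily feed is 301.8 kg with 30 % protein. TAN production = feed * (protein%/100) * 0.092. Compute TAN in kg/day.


Protein in feed = 301.8 * 30/100 = 90.54 kg/day
TAN = protein * 0.092 = 90.54 * 0.092 = 8.32968 kg/day

8.32968 kg/day


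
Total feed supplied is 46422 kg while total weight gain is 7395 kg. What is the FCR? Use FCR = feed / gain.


FCR = feed consumed / weight gained
FCR = 46422 kg / 7395 kg = 6.27748

6.27748


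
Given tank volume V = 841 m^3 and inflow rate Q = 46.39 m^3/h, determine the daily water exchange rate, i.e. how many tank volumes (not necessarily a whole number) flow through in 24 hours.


Daily flow volume = 46.39 m^3/h * 24 h = 1113.36 m^3/day
Exchanges = daily flow / tank volume = 1113.36 / 841 = 1.32385 exchanges/day

1.32385 exchanges/day


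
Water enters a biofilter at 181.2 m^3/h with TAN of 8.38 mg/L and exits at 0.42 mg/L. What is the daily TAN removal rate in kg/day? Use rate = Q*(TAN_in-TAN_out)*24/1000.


Concentration drop: TAN_in - TAN_out = 8.38 - 0.42 = 7.96 mg/L
Hourly TAN removed = Q * dTAN = 181.2 m^3/h * 7.96 mg/L = 1442.352 g/h  (m^3/h * mg/L = g/h)
Daily TAN removed = 1442.352 * 24 = 34616.448 g/day
Convert to kg/day: 34616.448 / 1000 = 34.616448 kg/day

34.616448 kg/day


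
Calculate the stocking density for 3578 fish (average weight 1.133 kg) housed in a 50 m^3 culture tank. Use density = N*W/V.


Total biomass = 3578 fish * 1.133 kg = 4053.874 kg
Density = total biomass / volume = 4053.874 / 50 = 81.0775 kg/m^3

81.0775 kg/m^3


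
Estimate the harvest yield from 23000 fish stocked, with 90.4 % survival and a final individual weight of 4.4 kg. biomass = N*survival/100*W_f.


Survivors = 23000 * 90.4/100 = 20792 fish
Harvest biomass = survivors * W_f = 20792 * 4.4 = 91484.8 kg

91484.8 kg


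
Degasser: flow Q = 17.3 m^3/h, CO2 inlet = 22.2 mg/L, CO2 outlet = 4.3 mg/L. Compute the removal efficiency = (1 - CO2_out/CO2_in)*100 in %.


CO2_out / CO2_in = 4.3 / 22.2 = 0.19369369
Fraction remaining = 0.19369369
efficiency = (1 - 0.19369369) * 100 = 80.6306 %

80.6306 %


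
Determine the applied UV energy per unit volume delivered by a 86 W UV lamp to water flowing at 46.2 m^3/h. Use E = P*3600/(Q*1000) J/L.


Energy delivered per hour = 86 W * 3600 s = 309600 J/h
Volume treated per hour = 46.2 m^3/h * 1000 = 46200 L/h
dose = 309600 / 46200 = 6.7013 J/L

6.7013 J/L


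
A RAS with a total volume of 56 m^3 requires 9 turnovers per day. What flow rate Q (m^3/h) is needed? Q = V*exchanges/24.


Daily recirculation volume = 56 m^3 * 9 = 504 m^3/day
Flow rate Q = daily volume / 24 h = 504 / 24 = 21 m^3/h

21 m^3/h


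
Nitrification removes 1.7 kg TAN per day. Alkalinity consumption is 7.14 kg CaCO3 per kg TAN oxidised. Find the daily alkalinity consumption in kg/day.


Alkalinity factor: 7.14 kg CaCO3 consumed per kg TAN nitrified
alk = 1.7 kg TAN * 7.14 = 12.138 kg CaCO3/day

12.138 kg CaCO3/day


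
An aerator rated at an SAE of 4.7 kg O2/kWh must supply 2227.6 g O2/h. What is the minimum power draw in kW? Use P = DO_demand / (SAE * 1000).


SAE in g O2/kWh = 4.7 * 1000 = 4700 g/kWh
P = DO_demand / SAE_g = 2227.6 / 4700 = 0.473957 kW

0.473957 kW


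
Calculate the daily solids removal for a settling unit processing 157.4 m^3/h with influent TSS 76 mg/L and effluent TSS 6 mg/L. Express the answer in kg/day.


Concentration drop: TSS_in - TSS_out = 76 - 6 = 70 mg/L
Hourly solids removed = Q * dTSS = 157.4 m^3/h * 70 mg/L = 11018 g/h  (m^3/h * mg/L = g/h)
Daily solids removed = 11018 * 24 = 264432 g/day
Convert g to kg: 264432 / 1000 = 264.432 kg/day

264.432 kg/day


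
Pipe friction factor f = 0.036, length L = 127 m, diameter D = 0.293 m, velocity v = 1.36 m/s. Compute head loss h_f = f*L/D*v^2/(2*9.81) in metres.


v^2 = 1.36^2 = 1.8496 m^2/s^2
L/D = 127/0.293 = 433.4471
h_f = f*(L/D)*v^2/(2g) = 0.036 * 433.4471 * 1.8496 / 19.62 = 1.47102 m

1.47102 m


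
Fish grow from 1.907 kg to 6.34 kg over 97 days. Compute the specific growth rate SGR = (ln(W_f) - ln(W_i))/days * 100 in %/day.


ln(W_f) = ln(6.34) = 1.8468788
ln(W_i) = ln(1.907) = 0.64553133
ln(W_f) - ln(W_i) = 1.8468788 - 0.64553133 = 1.2013475
SGR = 1.2013475 / 97 * 100 = 1.2385 %/day

1.2385 %/day


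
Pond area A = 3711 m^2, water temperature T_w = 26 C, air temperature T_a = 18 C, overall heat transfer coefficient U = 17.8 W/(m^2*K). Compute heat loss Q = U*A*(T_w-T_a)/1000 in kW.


Temperature difference dT = 26 - 18 = 8 K
Heat loss (W) = U * A * dT = 17.8 * 3711 * 8 = 528446.4 W
Convert to kW: 528446.4 / 1000 = 528.4464 kW

528.4464 kW


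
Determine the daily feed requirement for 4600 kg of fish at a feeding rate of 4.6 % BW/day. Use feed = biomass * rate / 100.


Feeding rate fraction = 4.6% / 100 = 0.046
Daily feed = 4600 kg * 0.046 = 211.6 kg/day

211.6 kg/day


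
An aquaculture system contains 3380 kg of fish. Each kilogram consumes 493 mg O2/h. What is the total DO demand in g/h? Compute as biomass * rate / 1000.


Total O2 consumption (mg/h) = 3380 kg * 493 mg/(kg*h) = 1666340 mg/h
Convert to g/h: 1666340 / 1000 = 1666.34 g/h

1666.34 g/h


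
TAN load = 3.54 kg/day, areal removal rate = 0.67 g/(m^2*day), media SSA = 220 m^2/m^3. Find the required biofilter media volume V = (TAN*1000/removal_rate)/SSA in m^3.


A = 3.54*1000 / 0.67 = 5283.5821 m^2
V = 5283.5821 / 220 = 24.0163

24.0163 m^3
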